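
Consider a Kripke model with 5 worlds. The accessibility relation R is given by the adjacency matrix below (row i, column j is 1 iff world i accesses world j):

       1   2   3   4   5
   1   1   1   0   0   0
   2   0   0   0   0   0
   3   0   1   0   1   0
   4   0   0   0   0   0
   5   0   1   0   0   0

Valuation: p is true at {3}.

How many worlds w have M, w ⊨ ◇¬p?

1: successors {1, 2}; ¬p there: 1:T, 2:T. ✓
2: no successors, so ◇¬p fails. ✗
3: successors {2, 4}; ¬p there: 2:T, 4:T. ✓
4: no successors, so ◇¬p fails. ✗
5: successors {2}; ¬p there: 2:T. ✓
Satisfying worlds: {1, 3, 5}.

3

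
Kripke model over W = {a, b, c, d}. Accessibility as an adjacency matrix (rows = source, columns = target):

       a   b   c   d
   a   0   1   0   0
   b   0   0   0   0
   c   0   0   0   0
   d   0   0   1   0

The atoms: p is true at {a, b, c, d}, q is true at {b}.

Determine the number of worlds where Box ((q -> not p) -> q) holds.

3

a: successors {b}; (q -> not p) -> q there: b:T. ✓
b: no successors, so Box ((q -> not p) -> q) holds vacuously. ✓
c: no successors, so Box ((q -> not p) -> q) holds vacuously. ✓
d: successors {c}; (q -> not p) -> q there: c:F. ✗
Satisfying worlds: {a, b, c}.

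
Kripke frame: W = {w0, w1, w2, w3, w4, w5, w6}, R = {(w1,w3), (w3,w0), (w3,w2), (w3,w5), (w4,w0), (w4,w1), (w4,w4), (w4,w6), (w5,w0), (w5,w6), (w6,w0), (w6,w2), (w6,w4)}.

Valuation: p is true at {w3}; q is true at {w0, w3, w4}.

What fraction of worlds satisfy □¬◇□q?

w0: no successors, so □¬◇□q holds vacuously. ✓
w1: successors {w3}; ¬◇□q there: w3:F. ✗
w2: no successors, so □¬◇□q holds vacuously. ✓
w3: successors {w0, w2, w5}; ¬◇□q there: w0:T, w2:T, w5:F. ✗
w4: successors {w0, w1, w4, w6}; ¬◇□q there: w0:T, w1:T, w4:F, w6:F. ✗
w5: successors {w0, w6}; ¬◇□q there: w0:T, w6:F. ✗
w6: successors {w0, w2, w4}; ¬◇□q there: w0:T, w2:T, w4:F. ✗
That's 2 of 7 worlds, so 2/7.

2/7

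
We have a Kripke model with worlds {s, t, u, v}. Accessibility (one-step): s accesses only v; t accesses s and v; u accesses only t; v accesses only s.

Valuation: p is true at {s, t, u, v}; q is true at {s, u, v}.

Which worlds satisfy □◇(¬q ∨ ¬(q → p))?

∅

s: successors {v}; ◇(¬q ∨ ¬(q → p)) there: v:F. ✗
t: successors {s, v}; ◇(¬q ∨ ¬(q → p)) there: s:F, v:F. ✗
u: successors {t}; ◇(¬q ∨ ¬(q → p)) there: t:F. ✗
v: successors {s}; ◇(¬q ∨ ¬(q → p)) there: s:F. ✗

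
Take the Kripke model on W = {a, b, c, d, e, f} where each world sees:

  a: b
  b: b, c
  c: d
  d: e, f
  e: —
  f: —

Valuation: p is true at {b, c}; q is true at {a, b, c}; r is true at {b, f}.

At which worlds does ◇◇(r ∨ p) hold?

a: successors {b}; ◇(r ∨ p) there: b:T. ✓
b: successors {b, c}; ◇(r ∨ p) there: b:T, c:F. ✓
c: successors {d}; ◇(r ∨ p) there: d:T. ✓
d: successors {e, f}; ◇(r ∨ p) there: e:F, f:F. ✗
e: no successors, so ◇◇(r ∨ p) fails. ✗
f: no successors, so ◇◇(r ∨ p) fails. ✗

{a, b, c}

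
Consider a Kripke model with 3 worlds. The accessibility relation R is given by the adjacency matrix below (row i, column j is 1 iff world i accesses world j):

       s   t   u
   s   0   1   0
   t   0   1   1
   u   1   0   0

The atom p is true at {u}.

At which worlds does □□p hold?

s: successors {t}; □p there: t:F. ✗
t: successors {t, u}; □p there: t:F, u:F. ✗
u: successors {s}; □p there: s:F. ✗

∅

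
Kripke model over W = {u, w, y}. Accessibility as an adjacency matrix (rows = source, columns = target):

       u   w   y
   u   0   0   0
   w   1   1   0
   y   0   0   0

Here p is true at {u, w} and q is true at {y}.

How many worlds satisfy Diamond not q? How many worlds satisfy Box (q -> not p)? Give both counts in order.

1 and 3

For Diamond not q:
u: no successors, so Diamond not q fails. ✗
w: successors {u, w}; not q there: u:T, w:T. ✓
y: no successors, so Diamond not q fails. ✗
— 1 world.
For Box (q -> not p):
u: no successors, so Box (q -> not p) holds vacuously. ✓
w: successors {u, w}; q -> not p there: u:T, w:T. ✓
y: no successors, so Box (q -> not p) holds vacuously. ✓
— 3 worlds.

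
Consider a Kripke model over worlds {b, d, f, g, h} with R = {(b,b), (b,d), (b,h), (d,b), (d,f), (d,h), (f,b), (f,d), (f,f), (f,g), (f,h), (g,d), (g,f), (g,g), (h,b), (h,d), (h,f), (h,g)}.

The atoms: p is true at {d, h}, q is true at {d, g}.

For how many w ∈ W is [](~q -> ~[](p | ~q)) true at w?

b: successors {b, d, h}; ~q -> ~[](p | ~q) there: b:F, d:T, h:T. ✗
d: successors {b, f, h}; ~q -> ~[](p | ~q) there: b:F, f:T, h:T. ✗
f: successors {b, d, f, g, h}; ~q -> ~[](p | ~q) there: b:F, d:T, f:T, g:T, h:T. ✗
g: successors {d, f, g}; ~q -> ~[](p | ~q) there: d:T, f:T, g:T. ✓
h: successors {b, d, f, g}; ~q -> ~[](p | ~q) there: b:F, d:T, f:T, g:T. ✗
Satisfying worlds: {g}.

1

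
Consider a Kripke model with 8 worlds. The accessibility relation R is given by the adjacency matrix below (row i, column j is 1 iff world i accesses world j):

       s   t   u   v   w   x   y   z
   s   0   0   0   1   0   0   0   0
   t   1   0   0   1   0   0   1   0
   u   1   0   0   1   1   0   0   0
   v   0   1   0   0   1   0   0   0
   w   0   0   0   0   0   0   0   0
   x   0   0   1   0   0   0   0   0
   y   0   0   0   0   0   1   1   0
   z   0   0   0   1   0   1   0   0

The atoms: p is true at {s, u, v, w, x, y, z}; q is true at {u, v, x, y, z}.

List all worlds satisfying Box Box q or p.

s: Box Box q is F, p is T. ✓
t: Box Box q is F, p is F. ✗
u: Box Box q is F, p is T. ✓
v: Box Box q is F, p is T. ✓
w: Box Box q is T, p is T. ✓
x: Box Box q is F, p is T. ✓
y: Box Box q is T, p is T. ✓
z: Box Box q is F, p is T. ✓

{s, u, v, w, x, y, z}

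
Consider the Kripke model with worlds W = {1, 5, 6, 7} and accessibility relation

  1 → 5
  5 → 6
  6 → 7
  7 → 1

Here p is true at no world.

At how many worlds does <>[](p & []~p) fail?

1: successors {5}; [](p & []~p) there: 5:F. ✗
5: successors {6}; [](p & []~p) there: 6:F. ✗
6: successors {7}; [](p & []~p) there: 7:F. ✗
7: successors {1}; [](p & []~p) there: 1:F. ✗
Satisfying worlds: ∅.
So <>[](p & []~p) fails at the other 4 worlds.

4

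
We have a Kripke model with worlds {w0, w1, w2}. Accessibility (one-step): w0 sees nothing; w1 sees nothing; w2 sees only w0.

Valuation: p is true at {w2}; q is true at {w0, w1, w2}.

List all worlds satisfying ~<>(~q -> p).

w0: <>(~q -> p) is F. ✓
w1: <>(~q -> p) is F. ✓
w2: <>(~q -> p) is T. ✗

{w0, w1}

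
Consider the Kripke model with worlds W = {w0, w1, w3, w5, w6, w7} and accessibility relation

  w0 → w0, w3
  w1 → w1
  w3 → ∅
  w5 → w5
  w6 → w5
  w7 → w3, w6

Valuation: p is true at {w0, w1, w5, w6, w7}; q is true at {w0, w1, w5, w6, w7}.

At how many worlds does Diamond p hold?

5

w0: successors {w0, w3}; p there: w0:T, w3:F. ✓
w1: successors {w1}; p there: w1:T. ✓
w3: no successors, so Diamond p fails. ✗
w5: successors {w5}; p there: w5:T. ✓
w6: successors {w5}; p there: w5:T. ✓
w7: successors {w3, w6}; p there: w3:F, w6:T. ✓
Satisfying worlds: {w0, w1, w5, w6, w7}.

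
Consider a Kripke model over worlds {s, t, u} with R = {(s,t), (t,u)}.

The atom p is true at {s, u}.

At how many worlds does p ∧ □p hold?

1

s: p is T, □p is F. ✗
t: p is F, □p is T. ✗
u: p is T, □p is T. ✓
Satisfying worlds: {u}.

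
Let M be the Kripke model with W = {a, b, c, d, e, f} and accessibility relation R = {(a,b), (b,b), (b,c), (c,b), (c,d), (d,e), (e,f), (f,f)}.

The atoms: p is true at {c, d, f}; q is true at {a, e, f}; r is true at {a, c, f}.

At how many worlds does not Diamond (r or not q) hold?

1

a: Diamond (r or not q) is T. ✗
b: Diamond (r or not q) is T. ✗
c: Diamond (r or not q) is T. ✗
d: Diamond (r or not q) is F. ✓
e: Diamond (r or not q) is T. ✗
f: Diamond (r or not q) is T. ✗
Satisfying worlds: {d}.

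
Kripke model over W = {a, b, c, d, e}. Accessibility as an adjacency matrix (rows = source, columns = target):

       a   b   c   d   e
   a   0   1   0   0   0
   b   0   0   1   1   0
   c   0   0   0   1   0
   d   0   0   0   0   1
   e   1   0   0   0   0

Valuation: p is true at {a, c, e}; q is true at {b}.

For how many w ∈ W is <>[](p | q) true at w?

a: successors {b}; [](p | q) there: b:F. ✗
b: successors {c, d}; [](p | q) there: c:F, d:T. ✓
c: successors {d}; [](p | q) there: d:T. ✓
d: successors {e}; [](p | q) there: e:T. ✓
e: successors {a}; [](p | q) there: a:T. ✓
Satisfying worlds: {b, c, d, e}.

4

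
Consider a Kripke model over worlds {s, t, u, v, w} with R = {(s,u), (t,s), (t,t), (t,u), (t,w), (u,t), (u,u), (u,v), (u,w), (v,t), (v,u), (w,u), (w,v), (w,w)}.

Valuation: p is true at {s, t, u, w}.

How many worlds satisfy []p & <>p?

s: []p is T, <>p is T. ✓
t: []p is T, <>p is T. ✓
u: []p is F, <>p is T. ✗
v: []p is T, <>p is T. ✓
w: []p is F, <>p is T. ✗
Satisfying worlds: {s, t, v}.

3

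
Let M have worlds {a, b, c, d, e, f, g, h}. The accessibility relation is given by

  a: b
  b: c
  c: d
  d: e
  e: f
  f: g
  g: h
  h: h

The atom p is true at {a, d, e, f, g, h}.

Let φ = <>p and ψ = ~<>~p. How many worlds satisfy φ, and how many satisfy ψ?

For <>p:
a: successors {b}; p there: b:F. ✗
b: successors {c}; p there: c:F. ✗
c: successors {d}; p there: d:T. ✓
d: successors {e}; p there: e:T. ✓
e: successors {f}; p there: f:T. ✓
f: successors {g}; p there: g:T. ✓
g: successors {h}; p there: h:T. ✓
h: successors {h}; p there: h:T. ✓
— 6 worlds.
For ~<>~p:
a: <>~p is T. ✗
b: <>~p is T. ✗
c: <>~p is F. ✓
d: <>~p is F. ✓
e: <>~p is F. ✓
f: <>~p is F. ✓
g: <>~p is F. ✓
h: <>~p is F. ✓
— 6 worlds.

6 and 6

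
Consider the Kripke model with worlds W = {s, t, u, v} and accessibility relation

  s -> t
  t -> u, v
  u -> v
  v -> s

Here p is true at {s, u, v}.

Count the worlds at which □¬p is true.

s: successors {t}; ¬p there: t:T. ✓
t: successors {u, v}; ¬p there: u:F, v:F. ✗
u: successors {v}; ¬p there: v:F. ✗
v: successors {s}; ¬p there: s:F. ✗
Satisfying worlds: {s}.

1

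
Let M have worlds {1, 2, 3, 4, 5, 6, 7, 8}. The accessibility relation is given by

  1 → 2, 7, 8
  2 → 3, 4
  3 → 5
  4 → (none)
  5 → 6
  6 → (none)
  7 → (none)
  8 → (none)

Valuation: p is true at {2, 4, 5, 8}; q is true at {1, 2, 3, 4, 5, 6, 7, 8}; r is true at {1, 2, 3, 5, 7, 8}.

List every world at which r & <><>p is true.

{1, 2}

1: r is T, <><>p is T. ✓
2: r is T, <><>p is T. ✓
3: r is T, <><>p is F. ✗
4: r is F, <><>p is F. ✗
5: r is T, <><>p is F. ✗
6: r is F, <><>p is F. ✗
7: r is T, <><>p is F. ✗
8: r is T, <><>p is F. ✗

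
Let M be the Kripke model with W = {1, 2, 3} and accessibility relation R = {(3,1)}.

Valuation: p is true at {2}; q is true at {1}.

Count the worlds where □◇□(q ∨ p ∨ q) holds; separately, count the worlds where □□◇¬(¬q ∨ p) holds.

For □◇□(q ∨ p ∨ q):
1: no successors, so □◇□(q ∨ p ∨ q) holds vacuously. ✓
2: no successors, so □◇□(q ∨ p ∨ q) holds vacuously. ✓
3: successors {1}; ◇□(q ∨ p ∨ q) there: 1:F. ✗
— 2 worlds.
For □□◇¬(¬q ∨ p):
1: no successors, so □□◇¬(¬q ∨ p) holds vacuously. ✓
2: no successors, so □□◇¬(¬q ∨ p) holds vacuously. ✓
3: successors {1}; □◇¬(¬q ∨ p) there: 1:T. ✓
— 3 worlds.

2 and 3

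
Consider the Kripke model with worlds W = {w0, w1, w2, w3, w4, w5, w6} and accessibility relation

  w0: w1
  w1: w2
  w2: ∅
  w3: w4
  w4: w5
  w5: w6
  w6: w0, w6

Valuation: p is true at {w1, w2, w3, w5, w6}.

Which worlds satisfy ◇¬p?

w0: successors {w1}; ¬p there: w1:F. ✗
w1: successors {w2}; ¬p there: w2:F. ✗
w2: no successors, so ◇¬p fails. ✗
w3: successors {w4}; ¬p there: w4:T. ✓
w4: successors {w5}; ¬p there: w5:F. ✗
w5: successors {w6}; ¬p there: w6:F. ✗
w6: successors {w0, w6}; ¬p there: w0:T, w6:F. ✓

{w3, w6}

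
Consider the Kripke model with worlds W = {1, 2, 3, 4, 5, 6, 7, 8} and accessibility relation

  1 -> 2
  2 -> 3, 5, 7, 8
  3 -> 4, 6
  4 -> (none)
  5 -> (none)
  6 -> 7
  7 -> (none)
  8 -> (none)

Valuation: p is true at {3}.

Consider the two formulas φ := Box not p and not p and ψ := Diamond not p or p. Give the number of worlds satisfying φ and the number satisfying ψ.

For Box not p and not p:
1: Box not p is T, not p is T. ✓
2: Box not p is F, not p is T. ✗
3: Box not p is T, not p is F. ✗
4: Box not p is T, not p is T. ✓
5: Box not p is T, not p is T. ✓
6: Box not p is T, not p is T. ✓
7: Box not p is T, not p is T. ✓
8: Box not p is T, not p is T. ✓
— 6 worlds.
For Diamond not p or p:
1: Diamond not p is T, p is F. ✓
2: Diamond not p is T, p is F. ✓
3: Diamond not p is T, p is T. ✓
4: Diamond not p is F, p is F. ✗
5: Diamond not p is F, p is F. ✗
6: Diamond not p is T, p is F. ✓
7: Diamond not p is F, p is F. ✗
8: Diamond not p is F, p is F. ✗
— 4 worlds.

6 and 4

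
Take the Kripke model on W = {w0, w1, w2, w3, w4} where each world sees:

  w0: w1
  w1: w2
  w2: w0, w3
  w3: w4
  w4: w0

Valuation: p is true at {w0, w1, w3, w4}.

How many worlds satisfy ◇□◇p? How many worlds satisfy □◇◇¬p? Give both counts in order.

For ◇□◇p:
w0: successors {w1}; □◇p there: w1:T. ✓
w1: successors {w2}; □◇p there: w2:T. ✓
w2: successors {w0, w3}; □◇p there: w0:F, w3:T. ✓
w3: successors {w4}; □◇p there: w4:T. ✓
w4: successors {w0}; □◇p there: w0:F. ✗
— 4 worlds.
For □◇◇¬p:
w0: successors {w1}; ◇◇¬p there: w1:F. ✗
w1: successors {w2}; ◇◇¬p there: w2:F. ✗
w2: successors {w0, w3}; ◇◇¬p there: w0:T, w3:F. ✗
w3: successors {w4}; ◇◇¬p there: w4:F. ✗
w4: successors {w0}; ◇◇¬p there: w0:T. ✓
— 1 world.

4 and 1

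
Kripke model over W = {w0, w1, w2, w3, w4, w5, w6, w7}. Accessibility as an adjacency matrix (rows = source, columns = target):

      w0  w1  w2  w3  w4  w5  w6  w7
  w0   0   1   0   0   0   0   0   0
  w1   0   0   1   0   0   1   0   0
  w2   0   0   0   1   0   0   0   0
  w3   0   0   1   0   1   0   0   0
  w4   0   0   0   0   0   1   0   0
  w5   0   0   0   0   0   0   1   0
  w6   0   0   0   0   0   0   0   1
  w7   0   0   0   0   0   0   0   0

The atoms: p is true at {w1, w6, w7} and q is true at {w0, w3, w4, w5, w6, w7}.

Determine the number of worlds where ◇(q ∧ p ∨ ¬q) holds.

5

w0: successors {w1}; q ∧ p ∨ ¬q there: w1:T. ✓
w1: successors {w2, w5}; q ∧ p ∨ ¬q there: w2:T, w5:F. ✓
w2: successors {w3}; q ∧ p ∨ ¬q there: w3:F. ✗
w3: successors {w2, w4}; q ∧ p ∨ ¬q there: w2:T, w4:F. ✓
w4: successors {w5}; q ∧ p ∨ ¬q there: w5:F. ✗
w5: successors {w6}; q ∧ p ∨ ¬q there: w6:T. ✓
w6: successors {w7}; q ∧ p ∨ ¬q there: w7:T. ✓
w7: no successors, so ◇(q ∧ p ∨ ¬q) fails. ✗
Satisfying worlds: {w0, w1, w3, w5, w6}.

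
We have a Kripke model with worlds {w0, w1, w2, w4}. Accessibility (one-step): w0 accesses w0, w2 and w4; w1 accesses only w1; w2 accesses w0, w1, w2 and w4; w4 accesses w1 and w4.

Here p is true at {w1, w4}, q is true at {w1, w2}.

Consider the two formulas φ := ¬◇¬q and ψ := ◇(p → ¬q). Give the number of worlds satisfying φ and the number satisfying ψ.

For ¬◇¬q:
w0: ◇¬q is T. ✗
w1: ◇¬q is F. ✓
w2: ◇¬q is T. ✗
w4: ◇¬q is T. ✗
— 1 world.
For ◇(p → ¬q):
w0: successors {w0, w2, w4}; p → ¬q there: w0:T, w2:T, w4:T. ✓
w1: successors {w1}; p → ¬q there: w1:F. ✗
w2: successors {w0, w1, w2, w4}; p → ¬q there: w0:T, w1:F, w2:T, w4:T. ✓
w4: successors {w1, w4}; p → ¬q there: w1:F, w4:T. ✓
— 3 worlds.

1 and 3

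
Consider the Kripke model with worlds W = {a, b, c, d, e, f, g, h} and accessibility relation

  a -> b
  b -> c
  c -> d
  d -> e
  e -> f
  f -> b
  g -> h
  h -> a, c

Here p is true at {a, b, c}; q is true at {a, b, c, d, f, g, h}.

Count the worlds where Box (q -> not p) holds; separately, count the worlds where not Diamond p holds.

4 and 4

For Box (q -> not p):
a: successors {b}; q -> not p there: b:F. ✗
b: successors {c}; q -> not p there: c:F. ✗
c: successors {d}; q -> not p there: d:T. ✓
d: successors {e}; q -> not p there: e:T. ✓
e: successors {f}; q -> not p there: f:T. ✓
f: successors {b}; q -> not p there: b:F. ✗
g: successors {h}; q -> not p there: h:T. ✓
h: successors {a, c}; q -> not p there: a:F, c:F. ✗
— 4 worlds.
For not Diamond p:
a: Diamond p is T. ✗
b: Diamond p is T. ✗
c: Diamond p is F. ✓
d: Diamond p is F. ✓
e: Diamond p is F. ✓
f: Diamond p is T. ✗
g: Diamond p is F. ✓
h: Diamond p is T. ✗
— 4 worlds.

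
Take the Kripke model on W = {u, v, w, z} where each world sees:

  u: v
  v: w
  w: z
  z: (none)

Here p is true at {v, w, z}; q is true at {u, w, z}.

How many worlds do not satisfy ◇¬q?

3

u: successors {v}; ¬q there: v:T. ✓
v: successors {w}; ¬q there: w:F. ✗
w: successors {z}; ¬q there: z:F. ✗
z: no successors, so ◇¬q fails. ✗
Satisfying worlds: {u}.
So ◇¬q fails at the other 3 worlds.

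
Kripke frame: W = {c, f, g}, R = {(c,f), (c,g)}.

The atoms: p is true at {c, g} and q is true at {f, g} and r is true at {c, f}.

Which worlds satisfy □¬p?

{f, g}

c: successors {f, g}; ¬p there: f:T, g:F. ✗
f: no successors, so □¬p holds vacuously. ✓
g: no successors, so □¬p holds vacuously. ✓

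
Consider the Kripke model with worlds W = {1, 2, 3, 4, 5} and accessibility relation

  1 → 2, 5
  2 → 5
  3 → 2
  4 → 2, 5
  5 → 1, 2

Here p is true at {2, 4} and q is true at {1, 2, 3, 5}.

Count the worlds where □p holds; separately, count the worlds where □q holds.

1 and 5

For □p:
1: successors {2, 5}; p there: 2:T, 5:F. ✗
2: successors {5}; p there: 5:F. ✗
3: successors {2}; p there: 2:T. ✓
4: successors {2, 5}; p there: 2:T, 5:F. ✗
5: successors {1, 2}; p there: 1:F, 2:T. ✗
— 1 world.
For □q:
1: successors {2, 5}; q there: 2:T, 5:T. ✓
2: successors {5}; q there: 5:T. ✓
3: successors {2}; q there: 2:T. ✓
4: successors {2, 5}; q there: 2:T, 5:T. ✓
5: successors {1, 2}; q there: 1:T, 2:T. ✓
— 5 worlds.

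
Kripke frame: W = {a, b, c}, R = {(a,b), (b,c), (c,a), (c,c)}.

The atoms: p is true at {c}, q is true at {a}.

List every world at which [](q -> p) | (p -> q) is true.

{a, b}

a: [](q -> p) is T, p -> q is T. ✓
b: [](q -> p) is T, p -> q is T. ✓
c: [](q -> p) is F, p -> q is F. ✗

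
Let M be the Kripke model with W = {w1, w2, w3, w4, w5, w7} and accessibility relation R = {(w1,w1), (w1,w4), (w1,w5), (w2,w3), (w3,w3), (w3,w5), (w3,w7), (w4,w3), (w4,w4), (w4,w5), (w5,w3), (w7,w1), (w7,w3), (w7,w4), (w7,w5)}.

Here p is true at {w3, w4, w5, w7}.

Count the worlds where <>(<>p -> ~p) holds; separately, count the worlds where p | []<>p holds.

For <>(<>p -> ~p):
w1: successors {w1, w4, w5}; <>p -> ~p there: w1:T, w4:F, w5:F. ✓
w2: successors {w3}; <>p -> ~p there: w3:F. ✗
w3: successors {w3, w5, w7}; <>p -> ~p there: w3:F, w5:F, w7:F. ✗
w4: successors {w3, w4, w5}; <>p -> ~p there: w3:F, w4:F, w5:F. ✗
w5: successors {w3}; <>p -> ~p there: w3:F. ✗
w7: successors {w1, w3, w4, w5}; <>p -> ~p there: w1:T, w3:F, w4:F, w5:F. ✓
— 2 worlds.
For p | []<>p:
w1: p is F, []<>p is T. ✓
w2: p is F, []<>p is T. ✓
w3: p is T, []<>p is T. ✓
w4: p is T, []<>p is T. ✓
w5: p is T, []<>p is T. ✓
w7: p is T, []<>p is T. ✓
— 6 worlds.

2 and 6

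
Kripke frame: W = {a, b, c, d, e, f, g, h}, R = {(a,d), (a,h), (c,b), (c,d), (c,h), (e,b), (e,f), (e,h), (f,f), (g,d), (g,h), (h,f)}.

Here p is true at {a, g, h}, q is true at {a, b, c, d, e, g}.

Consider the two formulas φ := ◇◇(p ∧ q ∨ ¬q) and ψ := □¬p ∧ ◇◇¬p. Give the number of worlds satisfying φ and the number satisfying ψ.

For ◇◇(p ∧ q ∨ ¬q):
a: successors {d, h}; ◇(p ∧ q ∨ ¬q) there: d:F, h:T. ✓
b: no successors, so ◇◇(p ∧ q ∨ ¬q) fails. ✗
c: successors {b, d, h}; ◇(p ∧ q ∨ ¬q) there: b:F, d:F, h:T. ✓
d: no successors, so ◇◇(p ∧ q ∨ ¬q) fails. ✗
e: successors {b, f, h}; ◇(p ∧ q ∨ ¬q) there: b:F, f:T, h:T. ✓
f: successors {f}; ◇(p ∧ q ∨ ¬q) there: f:T. ✓
g: successors {d, h}; ◇(p ∧ q ∨ ¬q) there: d:F, h:T. ✓
h: successors {f}; ◇(p ∧ q ∨ ¬q) there: f:T. ✓
— 6 worlds.
For □¬p ∧ ◇◇¬p:
a: □¬p is F, ◇◇¬p is T. ✗
b: □¬p is T, ◇◇¬p is F. ✗
c: □¬p is F, ◇◇¬p is T. ✗
d: □¬p is T, ◇◇¬p is F. ✗
e: □¬p is F, ◇◇¬p is T. ✗
f: □¬p is T, ◇◇¬p is T. ✓
g: □¬p is F, ◇◇¬p is T. ✗
h: □¬p is T, ◇◇¬p is T. ✓
— 2 worlds.

6 and 2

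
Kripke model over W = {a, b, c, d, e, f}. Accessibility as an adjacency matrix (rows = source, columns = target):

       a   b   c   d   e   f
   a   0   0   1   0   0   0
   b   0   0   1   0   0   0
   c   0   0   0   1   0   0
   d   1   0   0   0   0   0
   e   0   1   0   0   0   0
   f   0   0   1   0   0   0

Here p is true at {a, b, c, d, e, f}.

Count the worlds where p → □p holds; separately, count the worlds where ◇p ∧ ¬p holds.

For p → □p:
a: p is T, □p is T. ✓
b: p is T, □p is T. ✓
c: p is T, □p is T. ✓
d: p is T, □p is T. ✓
e: p is T, □p is T. ✓
f: p is T, □p is T. ✓
— 6 worlds.
For ◇p ∧ ¬p:
a: ◇p is T, ¬p is F. ✗
b: ◇p is T, ¬p is F. ✗
c: ◇p is T, ¬p is F. ✗
d: ◇p is T, ¬p is F. ✗
e: ◇p is T, ¬p is F. ✗
f: ◇p is T, ¬p is F. ✗
— 0 worlds.

6 and 0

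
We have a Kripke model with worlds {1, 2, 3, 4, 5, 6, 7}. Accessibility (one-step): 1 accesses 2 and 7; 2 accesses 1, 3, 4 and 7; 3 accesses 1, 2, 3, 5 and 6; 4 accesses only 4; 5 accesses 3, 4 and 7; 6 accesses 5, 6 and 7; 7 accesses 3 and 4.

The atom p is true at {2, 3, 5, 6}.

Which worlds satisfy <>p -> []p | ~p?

1: <>p is T, []p | ~p is T. ✓
2: <>p is T, []p | ~p is F. ✗
3: <>p is T, []p | ~p is F. ✗
4: <>p is F, []p | ~p is T. ✓
5: <>p is T, []p | ~p is F. ✗
6: <>p is T, []p | ~p is F. ✗
7: <>p is T, []p | ~p is T. ✓

{1, 4, 7}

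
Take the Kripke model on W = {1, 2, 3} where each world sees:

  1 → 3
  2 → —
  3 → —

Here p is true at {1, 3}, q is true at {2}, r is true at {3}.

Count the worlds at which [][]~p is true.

1: successors {3}; []~p there: 3:T. ✓
2: no successors, so [][]~p holds vacuously. ✓
3: no successors, so [][]~p holds vacuously. ✓
Satisfying worlds: {1, 2, 3}.

3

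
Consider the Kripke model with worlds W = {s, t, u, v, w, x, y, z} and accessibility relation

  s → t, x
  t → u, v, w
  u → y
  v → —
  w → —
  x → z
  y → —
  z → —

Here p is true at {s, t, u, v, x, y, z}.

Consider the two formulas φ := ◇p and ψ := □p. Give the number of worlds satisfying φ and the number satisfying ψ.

For ◇p:
s: successors {t, x}; p there: t:T, x:T. ✓
t: successors {u, v, w}; p there: u:T, v:T, w:F. ✓
u: successors {y}; p there: y:T. ✓
v: no successors, so ◇p fails. ✗
w: no successors, so ◇p fails. ✗
x: successors {z}; p there: z:T. ✓
y: no successors, so ◇p fails. ✗
z: no successors, so ◇p fails. ✗
— 4 worlds.
For □p:
s: successors {t, x}; p there: t:T, x:T. ✓
t: successors {u, v, w}; p there: u:T, v:T, w:F. ✗
u: successors {y}; p there: y:T. ✓
v: no successors, so □p holds vacuously. ✓
w: no successors, so □p holds vacuously. ✓
x: successors {z}; p there: z:T. ✓
y: no successors, so □p holds vacuously. ✓
z: no successors, so □p holds vacuously. ✓
— 7 worlds.

4 and 7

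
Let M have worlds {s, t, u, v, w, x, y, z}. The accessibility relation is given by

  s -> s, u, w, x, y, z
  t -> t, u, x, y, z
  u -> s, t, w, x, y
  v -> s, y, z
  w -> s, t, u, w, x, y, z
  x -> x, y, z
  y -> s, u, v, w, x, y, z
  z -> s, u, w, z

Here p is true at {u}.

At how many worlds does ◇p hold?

s: successors {s, u, w, x, y, z}; p there: s:F, u:T, w:F, x:F, y:F, z:F. ✓
t: successors {t, u, x, y, z}; p there: t:F, u:T, x:F, y:F, z:F. ✓
u: successors {s, t, w, x, y}; p there: s:F, t:F, w:F, x:F, y:F. ✗
v: successors {s, y, z}; p there: s:F, y:F, z:F. ✗
w: successors {s, t, u, w, x, y, z}; p there: s:F, t:F, u:T, w:F, x:F, y:F, z:F. ✓
x: successors {x, y, z}; p there: x:F, y:F, z:F. ✗
y: successors {s, u, v, w, x, y, z}; p there: s:F, u:T, v:F, w:F, x:F, y:F, z:F. ✓
z: successors {s, u, w, z}; p there: s:F, u:T, w:F, z:F. ✓
Satisfying worlds: {s, t, w, y, z}.

5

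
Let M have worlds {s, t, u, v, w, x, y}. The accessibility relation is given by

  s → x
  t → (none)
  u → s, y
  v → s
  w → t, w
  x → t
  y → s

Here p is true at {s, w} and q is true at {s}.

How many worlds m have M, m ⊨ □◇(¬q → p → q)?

s: successors {x}; ◇(¬q → p → q) there: x:T. ✓
t: no successors, so □◇(¬q → p → q) holds vacuously. ✓
u: successors {s, y}; ◇(¬q → p → q) there: s:T, y:T. ✓
v: successors {s}; ◇(¬q → p → q) there: s:T. ✓
w: successors {t, w}; ◇(¬q → p → q) there: t:F, w:T. ✗
x: successors {t}; ◇(¬q → p → q) there: t:F. ✗
y: successors {s}; ◇(¬q → p → q) there: s:T. ✓
Satisfying worlds: {s, t, u, v, y}.

5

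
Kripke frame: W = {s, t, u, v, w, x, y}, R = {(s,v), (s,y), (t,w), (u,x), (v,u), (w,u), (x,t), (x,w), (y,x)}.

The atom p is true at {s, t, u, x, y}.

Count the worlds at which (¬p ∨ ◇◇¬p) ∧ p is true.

s: ¬p ∨ ◇◇¬p is F, p is T. ✗
t: ¬p ∨ ◇◇¬p is F, p is T. ✗
u: ¬p ∨ ◇◇¬p is T, p is T. ✓
v: ¬p ∨ ◇◇¬p is T, p is F. ✗
w: ¬p ∨ ◇◇¬p is T, p is F. ✗
x: ¬p ∨ ◇◇¬p is T, p is T. ✓
y: ¬p ∨ ◇◇¬p is T, p is T. ✓
Satisfying worlds: {u, x, y}.

3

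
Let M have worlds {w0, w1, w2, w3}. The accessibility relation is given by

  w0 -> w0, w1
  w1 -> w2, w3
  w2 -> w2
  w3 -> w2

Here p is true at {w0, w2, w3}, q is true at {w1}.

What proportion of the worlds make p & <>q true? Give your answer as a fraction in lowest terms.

1/4

w0: p is T, <>q is T. ✓
w1: p is F, <>q is F. ✗
w2: p is T, <>q is F. ✗
w3: p is T, <>q is F. ✗
That's 1 of 4 worlds, so 1/4.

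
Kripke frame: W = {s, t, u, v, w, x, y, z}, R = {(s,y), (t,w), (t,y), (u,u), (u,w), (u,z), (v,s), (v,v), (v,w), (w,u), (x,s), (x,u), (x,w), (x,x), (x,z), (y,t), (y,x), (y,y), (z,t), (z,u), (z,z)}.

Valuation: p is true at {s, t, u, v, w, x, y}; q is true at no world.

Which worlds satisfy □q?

∅

s: successors {y}; q there: y:F. ✗
t: successors {w, y}; q there: w:F, y:F. ✗
u: successors {u, w, z}; q there: u:F, w:F, z:F. ✗
v: successors {s, v, w}; q there: s:F, v:F, w:F. ✗
w: successors {u}; q there: u:F. ✗
x: successors {s, u, w, x, z}; q there: s:F, u:F, w:F, x:F, z:F. ✗
y: successors {t, x, y}; q there: t:F, x:F, y:F. ✗
z: successors {t, u, z}; q there: t:F, u:F, z:F. ✗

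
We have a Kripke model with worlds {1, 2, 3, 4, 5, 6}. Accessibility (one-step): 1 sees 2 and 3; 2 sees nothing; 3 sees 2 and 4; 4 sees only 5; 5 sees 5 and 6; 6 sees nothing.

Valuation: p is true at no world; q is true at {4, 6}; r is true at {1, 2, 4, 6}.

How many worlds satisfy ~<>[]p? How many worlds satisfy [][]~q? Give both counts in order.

3 and 3

For ~<>[]p:
1: <>[]p is T. ✗
2: <>[]p is F. ✓
3: <>[]p is T. ✗
4: <>[]p is F. ✓
5: <>[]p is T. ✗
6: <>[]p is F. ✓
— 3 worlds.
For [][]~q:
1: successors {2, 3}; []~q there: 2:T, 3:F. ✗
2: no successors, so [][]~q holds vacuously. ✓
3: successors {2, 4}; []~q there: 2:T, 4:T. ✓
4: successors {5}; []~q there: 5:F. ✗
5: successors {5, 6}; []~q there: 5:F, 6:T. ✗
6: no successors, so [][]~q holds vacuously. ✓
— 3 worlds.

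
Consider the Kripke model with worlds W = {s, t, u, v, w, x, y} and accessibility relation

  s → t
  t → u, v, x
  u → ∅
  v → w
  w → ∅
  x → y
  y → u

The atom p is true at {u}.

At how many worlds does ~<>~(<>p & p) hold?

s: <>~(<>p & p) is T. ✗
t: <>~(<>p & p) is T. ✗
u: <>~(<>p & p) is F. ✓
v: <>~(<>p & p) is T. ✗
w: <>~(<>p & p) is F. ✓
x: <>~(<>p & p) is T. ✗
y: <>~(<>p & p) is T. ✗
Satisfying worlds: {u, w}.

2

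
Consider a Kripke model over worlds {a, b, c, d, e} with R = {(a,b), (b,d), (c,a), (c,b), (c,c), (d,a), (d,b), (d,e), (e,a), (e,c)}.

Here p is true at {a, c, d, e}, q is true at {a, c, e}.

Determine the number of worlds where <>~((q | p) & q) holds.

4

a: successors {b}; ~((q | p) & q) there: b:T. ✓
b: successors {d}; ~((q | p) & q) there: d:T. ✓
c: successors {a, b, c}; ~((q | p) & q) there: a:F, b:T, c:F. ✓
d: successors {a, b, e}; ~((q | p) & q) there: a:F, b:T, e:F. ✓
e: successors {a, c}; ~((q | p) & q) there: a:F, c:F. ✗
Satisfying worlds: {a, b, c, d}.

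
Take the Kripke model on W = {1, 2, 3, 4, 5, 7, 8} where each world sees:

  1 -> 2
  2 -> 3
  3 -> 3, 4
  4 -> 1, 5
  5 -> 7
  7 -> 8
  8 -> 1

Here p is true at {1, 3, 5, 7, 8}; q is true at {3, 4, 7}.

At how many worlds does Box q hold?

3

1: successors {2}; q there: 2:F. ✗
2: successors {3}; q there: 3:T. ✓
3: successors {3, 4}; q there: 3:T, 4:T. ✓
4: successors {1, 5}; q there: 1:F, 5:F. ✗
5: successors {7}; q there: 7:T. ✓
7: successors {8}; q there: 8:F. ✗
8: successors {1}; q there: 1:F. ✗
Satisfying worlds: {2, 3, 5}.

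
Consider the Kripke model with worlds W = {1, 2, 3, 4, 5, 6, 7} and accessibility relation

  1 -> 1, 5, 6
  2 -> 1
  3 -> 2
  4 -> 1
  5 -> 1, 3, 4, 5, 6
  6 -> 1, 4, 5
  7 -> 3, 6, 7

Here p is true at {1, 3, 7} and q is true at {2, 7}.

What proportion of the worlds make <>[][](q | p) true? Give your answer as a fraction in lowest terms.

2/7

1: successors {1, 5, 6}; [][](q | p) there: 1:F, 5:F, 6:F. ✗
2: successors {1}; [][](q | p) there: 1:F. ✗
3: successors {2}; [][](q | p) there: 2:F. ✗
4: successors {1}; [][](q | p) there: 1:F. ✗
5: successors {1, 3, 4, 5, 6}; [][](q | p) there: 1:F, 3:T, 4:F, 5:F, 6:F. ✓
6: successors {1, 4, 5}; [][](q | p) there: 1:F, 4:F, 5:F. ✗
7: successors {3, 6, 7}; [][](q | p) there: 3:T, 6:F, 7:F. ✓
That's 2 of 7 worlds, so 2/7.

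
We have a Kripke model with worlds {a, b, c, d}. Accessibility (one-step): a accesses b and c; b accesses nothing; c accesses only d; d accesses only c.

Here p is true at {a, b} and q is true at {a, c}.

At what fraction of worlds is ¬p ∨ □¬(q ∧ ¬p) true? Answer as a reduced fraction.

3/4

a: ¬p is F, □¬(q ∧ ¬p) is F. ✗
b: ¬p is F, □¬(q ∧ ¬p) is T. ✓
c: ¬p is T, □¬(q ∧ ¬p) is T. ✓
d: ¬p is T, □¬(q ∧ ¬p) is F. ✓
That's 3 of 4 worlds, so 3/4.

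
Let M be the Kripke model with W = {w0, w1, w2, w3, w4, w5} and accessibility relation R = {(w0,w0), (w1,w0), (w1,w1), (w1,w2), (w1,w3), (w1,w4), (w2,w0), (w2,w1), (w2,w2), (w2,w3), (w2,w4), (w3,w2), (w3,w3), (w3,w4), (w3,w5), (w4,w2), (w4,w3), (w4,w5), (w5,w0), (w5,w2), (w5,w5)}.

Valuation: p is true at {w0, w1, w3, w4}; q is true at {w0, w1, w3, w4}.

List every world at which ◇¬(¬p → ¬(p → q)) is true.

{w1, w2, w3, w4, w5}

w0: successors {w0}; ¬(¬p → ¬(p → q)) there: w0:F. ✗
w1: successors {w0, w1, w2, w3, w4}; ¬(¬p → ¬(p → q)) there: w0:F, w1:F, w2:T, w3:F, w4:F. ✓
w2: successors {w0, w1, w2, w3, w4}; ¬(¬p → ¬(p → q)) there: w0:F, w1:F, w2:T, w3:F, w4:F. ✓
w3: successors {w2, w3, w4, w5}; ¬(¬p → ¬(p → q)) there: w2:T, w3:F, w4:F, w5:T. ✓
w4: successors {w2, w3, w5}; ¬(¬p → ¬(p → q)) there: w2:T, w3:F, w5:T. ✓
w5: successors {w0, w2, w5}; ¬(¬p → ¬(p → q)) there: w0:F, w2:T, w5:T. ✓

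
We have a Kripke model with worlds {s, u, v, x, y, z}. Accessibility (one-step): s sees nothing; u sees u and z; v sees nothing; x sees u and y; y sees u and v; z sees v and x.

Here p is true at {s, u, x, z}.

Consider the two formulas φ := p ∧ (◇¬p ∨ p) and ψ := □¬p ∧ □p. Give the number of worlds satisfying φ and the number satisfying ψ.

For p ∧ (◇¬p ∨ p):
s: p is T, ◇¬p ∨ p is T. ✓
u: p is T, ◇¬p ∨ p is T. ✓
v: p is F, ◇¬p ∨ p is F. ✗
x: p is T, ◇¬p ∨ p is T. ✓
y: p is F, ◇¬p ∨ p is T. ✗
z: p is T, ◇¬p ∨ p is T. ✓
— 4 worlds.
For □¬p ∧ □p:
s: □¬p is T, □p is T. ✓
u: □¬p is F, □p is T. ✗
v: □¬p is T, □p is T. ✓
x: □¬p is F, □p is F. ✗
y: □¬p is F, □p is F. ✗
z: □¬p is F, □p is F. ✗
— 2 worlds.

4 and 2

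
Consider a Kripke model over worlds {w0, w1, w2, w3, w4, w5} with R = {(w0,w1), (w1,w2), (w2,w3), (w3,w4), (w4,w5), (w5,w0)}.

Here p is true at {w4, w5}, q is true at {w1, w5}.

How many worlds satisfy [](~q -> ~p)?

w0: successors {w1}; ~q -> ~p there: w1:T. ✓
w1: successors {w2}; ~q -> ~p there: w2:T. ✓
w2: successors {w3}; ~q -> ~p there: w3:T. ✓
w3: successors {w4}; ~q -> ~p there: w4:F. ✗
w4: successors {w5}; ~q -> ~p there: w5:T. ✓
w5: successors {w0}; ~q -> ~p there: w0:T. ✓
Satisfying worlds: {w0, w1, w2, w4, w5}.

5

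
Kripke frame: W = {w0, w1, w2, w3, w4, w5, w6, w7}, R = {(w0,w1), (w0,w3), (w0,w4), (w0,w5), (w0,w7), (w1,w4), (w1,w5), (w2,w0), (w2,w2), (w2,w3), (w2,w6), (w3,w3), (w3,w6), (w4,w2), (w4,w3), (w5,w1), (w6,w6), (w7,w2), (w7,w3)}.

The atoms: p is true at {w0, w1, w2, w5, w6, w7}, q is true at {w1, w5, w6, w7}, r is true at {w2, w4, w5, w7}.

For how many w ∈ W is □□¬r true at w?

w0: successors {w1, w3, w4, w5, w7}; □¬r there: w1:F, w3:T, w4:F, w5:T, w7:F. ✗
w1: successors {w4, w5}; □¬r there: w4:F, w5:T. ✗
w2: successors {w0, w2, w3, w6}; □¬r there: w0:F, w2:F, w3:T, w6:T. ✗
w3: successors {w3, w6}; □¬r there: w3:T, w6:T. ✓
w4: successors {w2, w3}; □¬r there: w2:F, w3:T. ✗
w5: successors {w1}; □¬r there: w1:F. ✗
w6: successors {w6}; □¬r there: w6:T. ✓
w7: successors {w2, w3}; □¬r there: w2:F, w3:T. ✗
Satisfying worlds: {w3, w6}.

2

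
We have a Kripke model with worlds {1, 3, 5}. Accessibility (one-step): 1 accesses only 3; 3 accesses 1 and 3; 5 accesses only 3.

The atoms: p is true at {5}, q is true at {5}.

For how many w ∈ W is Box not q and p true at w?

1: Box not q is T, p is F. ✗
3: Box not q is T, p is F. ✗
5: Box not q is T, p is T. ✓
Satisfying worlds: {5}.

1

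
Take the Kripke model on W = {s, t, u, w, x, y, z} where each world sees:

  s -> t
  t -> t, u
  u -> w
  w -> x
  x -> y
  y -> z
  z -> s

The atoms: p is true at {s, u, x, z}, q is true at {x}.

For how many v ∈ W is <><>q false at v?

s: successors {t}; <>q there: t:F. ✗
t: successors {t, u}; <>q there: t:F, u:F. ✗
u: successors {w}; <>q there: w:T. ✓
w: successors {x}; <>q there: x:F. ✗
x: successors {y}; <>q there: y:F. ✗
y: successors {z}; <>q there: z:F. ✗
z: successors {s}; <>q there: s:F. ✗
Satisfying worlds: {u}.
So <><>q fails at the other 6 worlds.

6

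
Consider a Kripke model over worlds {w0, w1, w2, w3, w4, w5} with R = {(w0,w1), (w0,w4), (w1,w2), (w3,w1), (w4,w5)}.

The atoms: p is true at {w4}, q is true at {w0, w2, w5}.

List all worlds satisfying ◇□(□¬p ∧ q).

w0: successors {w1, w4}; □(□¬p ∧ q) there: w1:T, w4:T. ✓
w1: successors {w2}; □(□¬p ∧ q) there: w2:T. ✓
w2: no successors, so ◇□(□¬p ∧ q) fails. ✗
w3: successors {w1}; □(□¬p ∧ q) there: w1:T. ✓
w4: successors {w5}; □(□¬p ∧ q) there: w5:T. ✓
w5: no successors, so ◇□(□¬p ∧ q) fails. ✗

{w0, w1, w3, w4}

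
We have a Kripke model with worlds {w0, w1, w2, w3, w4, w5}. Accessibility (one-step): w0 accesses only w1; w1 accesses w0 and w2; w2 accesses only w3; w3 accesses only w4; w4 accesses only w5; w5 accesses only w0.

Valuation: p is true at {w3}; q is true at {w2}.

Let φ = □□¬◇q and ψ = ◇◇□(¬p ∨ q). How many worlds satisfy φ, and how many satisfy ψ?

For □□¬◇q:
w0: successors {w1}; □¬◇q there: w1:T. ✓
w1: successors {w0, w2}; □¬◇q there: w0:F, w2:T. ✗
w2: successors {w3}; □¬◇q there: w3:T. ✓
w3: successors {w4}; □¬◇q there: w4:T. ✓
w4: successors {w5}; □¬◇q there: w5:T. ✓
w5: successors {w0}; □¬◇q there: w0:F. ✗
— 4 worlds.
For ◇◇□(¬p ∨ q):
w0: successors {w1}; ◇□(¬p ∨ q) there: w1:T. ✓
w1: successors {w0, w2}; ◇□(¬p ∨ q) there: w0:T, w2:T. ✓
w2: successors {w3}; ◇□(¬p ∨ q) there: w3:T. ✓
w3: successors {w4}; ◇□(¬p ∨ q) there: w4:T. ✓
w4: successors {w5}; ◇□(¬p ∨ q) there: w5:T. ✓
w5: successors {w0}; ◇□(¬p ∨ q) there: w0:T. ✓
— 6 worlds.

4 and 6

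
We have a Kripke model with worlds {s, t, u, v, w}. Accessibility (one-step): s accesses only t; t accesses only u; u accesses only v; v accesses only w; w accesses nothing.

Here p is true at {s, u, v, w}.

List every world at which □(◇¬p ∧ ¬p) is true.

s: successors {t}; ◇¬p ∧ ¬p there: t:F. ✗
t: successors {u}; ◇¬p ∧ ¬p there: u:F. ✗
u: successors {v}; ◇¬p ∧ ¬p there: v:F. ✗
v: successors {w}; ◇¬p ∧ ¬p there: w:F. ✗
w: no successors, so □(◇¬p ∧ ¬p) holds vacuously. ✓

{w}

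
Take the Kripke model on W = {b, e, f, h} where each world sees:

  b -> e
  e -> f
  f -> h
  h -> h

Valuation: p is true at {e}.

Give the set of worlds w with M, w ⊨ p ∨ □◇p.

b: p is F, □◇p is F. ✗
e: p is T, □◇p is F. ✓
f: p is F, □◇p is F. ✗
h: p is F, □◇p is F. ✗

{e}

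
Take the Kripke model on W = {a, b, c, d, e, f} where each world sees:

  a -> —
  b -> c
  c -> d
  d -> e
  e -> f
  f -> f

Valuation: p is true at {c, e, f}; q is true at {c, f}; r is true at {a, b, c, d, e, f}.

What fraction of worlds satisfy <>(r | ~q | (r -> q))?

5/6

a: no successors, so <>(r | ~q | (r -> q)) fails. ✗
b: successors {c}; r | ~q | (r -> q) there: c:T. ✓
c: successors {d}; r | ~q | (r -> q) there: d:T. ✓
d: successors {e}; r | ~q | (r -> q) there: e:T. ✓
e: successors {f}; r | ~q | (r -> q) there: f:T. ✓
f: successors {f}; r | ~q | (r -> q) there: f:T. ✓
That's 5 of 6 worlds, so 5/6.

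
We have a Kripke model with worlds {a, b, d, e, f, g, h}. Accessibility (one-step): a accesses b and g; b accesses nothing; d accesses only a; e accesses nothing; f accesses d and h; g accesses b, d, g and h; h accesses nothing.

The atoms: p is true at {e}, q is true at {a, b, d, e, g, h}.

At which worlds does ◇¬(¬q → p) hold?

a: successors {b, g}; ¬(¬q → p) there: b:F, g:F. ✗
b: no successors, so ◇¬(¬q → p) fails. ✗
d: successors {a}; ¬(¬q → p) there: a:F. ✗
e: no successors, so ◇¬(¬q → p) fails. ✗
f: successors {d, h}; ¬(¬q → p) there: d:F, h:F. ✗
g: successors {b, d, g, h}; ¬(¬q → p) there: b:F, d:F, g:F, h:F. ✗
h: no successors, so ◇¬(¬q → p) fails. ✗

∅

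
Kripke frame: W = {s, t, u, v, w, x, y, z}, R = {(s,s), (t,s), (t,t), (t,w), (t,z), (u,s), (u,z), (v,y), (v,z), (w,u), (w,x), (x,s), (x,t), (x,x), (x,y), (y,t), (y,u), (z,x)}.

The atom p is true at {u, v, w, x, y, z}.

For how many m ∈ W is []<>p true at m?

s: successors {s}; <>p there: s:F. ✗
t: successors {s, t, w, z}; <>p there: s:F, t:T, w:T, z:T. ✗
u: successors {s, z}; <>p there: s:F, z:T. ✗
v: successors {y, z}; <>p there: y:T, z:T. ✓
w: successors {u, x}; <>p there: u:T, x:T. ✓
x: successors {s, t, x, y}; <>p there: s:F, t:T, x:T, y:T. ✗
y: successors {t, u}; <>p there: t:T, u:T. ✓
z: successors {x}; <>p there: x:T. ✓
Satisfying worlds: {v, w, y, z}.

4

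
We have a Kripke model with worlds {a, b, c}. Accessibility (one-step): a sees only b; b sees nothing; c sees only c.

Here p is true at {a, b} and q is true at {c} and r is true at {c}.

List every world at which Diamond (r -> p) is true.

a: successors {b}; r -> p there: b:T. ✓
b: no successors, so Diamond (r -> p) fails. ✗
c: successors {c}; r -> p there: c:F. ✗

{a}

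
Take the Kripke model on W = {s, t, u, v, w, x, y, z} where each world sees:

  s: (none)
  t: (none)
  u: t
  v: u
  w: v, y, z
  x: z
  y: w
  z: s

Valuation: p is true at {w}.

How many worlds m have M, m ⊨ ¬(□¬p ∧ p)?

s: □¬p ∧ p is F. ✓
t: □¬p ∧ p is F. ✓
u: □¬p ∧ p is F. ✓
v: □¬p ∧ p is F. ✓
w: □¬p ∧ p is T. ✗
x: □¬p ∧ p is F. ✓
y: □¬p ∧ p is F. ✓
z: □¬p ∧ p is F. ✓
Satisfying worlds: {s, t, u, v, x, y, z}.

7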